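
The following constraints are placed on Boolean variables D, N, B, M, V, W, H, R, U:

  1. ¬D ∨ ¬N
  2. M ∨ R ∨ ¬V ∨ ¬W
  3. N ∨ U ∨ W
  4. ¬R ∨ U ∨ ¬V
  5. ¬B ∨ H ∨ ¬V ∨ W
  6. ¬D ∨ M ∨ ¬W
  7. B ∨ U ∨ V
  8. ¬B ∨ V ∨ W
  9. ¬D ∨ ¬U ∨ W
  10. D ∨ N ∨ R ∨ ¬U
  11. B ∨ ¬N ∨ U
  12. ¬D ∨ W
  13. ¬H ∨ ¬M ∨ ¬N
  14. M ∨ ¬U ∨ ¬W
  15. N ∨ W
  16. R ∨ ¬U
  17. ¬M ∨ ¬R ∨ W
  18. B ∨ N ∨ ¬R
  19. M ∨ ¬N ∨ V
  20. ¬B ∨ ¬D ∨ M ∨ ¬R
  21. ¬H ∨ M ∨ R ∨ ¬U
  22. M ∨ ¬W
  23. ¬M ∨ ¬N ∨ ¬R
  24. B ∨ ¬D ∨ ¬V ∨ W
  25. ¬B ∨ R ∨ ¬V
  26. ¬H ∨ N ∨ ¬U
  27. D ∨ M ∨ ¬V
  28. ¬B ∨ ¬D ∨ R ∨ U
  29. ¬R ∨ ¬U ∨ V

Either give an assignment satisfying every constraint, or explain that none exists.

Set D = True.
  then (¬D ∨ ¬N) forces N = False.
  then (¬D ∨ W) forces W = True.
  then (M ∨ ¬W) forces M = True.
Set B = True.
Set V = False.
Set H = False.
Try R = False:
  (R ∨ ¬U) forces U = False.
  clause (¬B ∨ ¬D ∨ R ∨ U) is falsified — backtrack.
So R = True.
  then (¬R ∨ ¬U ∨ V) forces U = False.
All clauses satisfied.

D: True; N: False; B: True; M: True; V: False; W: True; H: False; R: True; U: False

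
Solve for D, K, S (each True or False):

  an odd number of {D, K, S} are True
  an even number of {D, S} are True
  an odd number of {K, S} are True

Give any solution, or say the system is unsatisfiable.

D = False; K = True; S = False

{D, K, S}: 1 true → odd ✓
{D, S}: 0 true → even ✓
{K, S}: 1 true → odd ✓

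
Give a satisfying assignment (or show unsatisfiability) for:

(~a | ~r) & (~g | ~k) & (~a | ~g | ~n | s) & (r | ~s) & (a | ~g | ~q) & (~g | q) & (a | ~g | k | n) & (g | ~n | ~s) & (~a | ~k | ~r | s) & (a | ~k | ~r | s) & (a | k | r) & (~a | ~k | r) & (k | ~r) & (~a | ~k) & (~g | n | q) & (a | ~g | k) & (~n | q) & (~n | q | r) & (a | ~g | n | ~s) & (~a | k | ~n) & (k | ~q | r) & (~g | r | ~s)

Try g = True:
  (~g | ~k) forces k = False.
  (~g | q) forces q = True.
  (a | ~g | ~q) forces a = True.
  (~a | ~r) forces r = False.
  clause (k | ~q | r) is falsified — backtrack.
So g = False.
Set a = False.
Set r = False.
  then (r | ~s) forces s = False.
  then (a | k | r) forces k = True.
Set q = True.
Set n = False.
All clauses satisfied.

g=F; a=F; r=F; s=F; q=T; k=T; n=F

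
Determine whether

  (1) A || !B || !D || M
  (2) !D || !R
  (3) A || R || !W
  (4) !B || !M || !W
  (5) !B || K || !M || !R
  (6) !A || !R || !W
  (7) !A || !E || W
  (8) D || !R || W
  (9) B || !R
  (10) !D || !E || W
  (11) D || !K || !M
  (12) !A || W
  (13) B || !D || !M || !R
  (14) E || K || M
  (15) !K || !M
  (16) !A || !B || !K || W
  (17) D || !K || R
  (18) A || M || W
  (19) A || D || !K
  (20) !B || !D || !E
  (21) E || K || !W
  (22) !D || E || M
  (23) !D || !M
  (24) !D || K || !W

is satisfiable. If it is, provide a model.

E: True, R: False, B: False, D: False, W: True, A: True, K: False, M: True

Set E = True.
Set R = False.
Set B = False.
Set D = False.
  then (D || !K || R) forces K = False.
Set W = True.
  then (A || R || !W) forces A = True.
Set M = True.
All clauses satisfied.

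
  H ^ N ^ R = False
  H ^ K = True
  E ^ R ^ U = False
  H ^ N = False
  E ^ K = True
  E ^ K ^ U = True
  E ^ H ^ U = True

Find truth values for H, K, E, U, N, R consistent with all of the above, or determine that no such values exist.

Unsatisfiable — no assignment works.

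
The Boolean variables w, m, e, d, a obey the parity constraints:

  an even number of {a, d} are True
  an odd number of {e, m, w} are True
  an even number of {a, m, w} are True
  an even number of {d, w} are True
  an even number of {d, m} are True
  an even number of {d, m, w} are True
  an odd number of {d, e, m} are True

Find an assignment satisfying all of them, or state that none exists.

w = False, m = False, e = True, d = False, a = False

{a, d}: 0 true → even ✓
{e, m, w}: 1 true → odd ✓
{a, m, w}: 0 true → even ✓
{d, w}: 0 true → even ✓
{d, m}: 0 true → even ✓
{d, m, w}: 0 true → even ✓
{d, e, m}: 1 true → odd ✓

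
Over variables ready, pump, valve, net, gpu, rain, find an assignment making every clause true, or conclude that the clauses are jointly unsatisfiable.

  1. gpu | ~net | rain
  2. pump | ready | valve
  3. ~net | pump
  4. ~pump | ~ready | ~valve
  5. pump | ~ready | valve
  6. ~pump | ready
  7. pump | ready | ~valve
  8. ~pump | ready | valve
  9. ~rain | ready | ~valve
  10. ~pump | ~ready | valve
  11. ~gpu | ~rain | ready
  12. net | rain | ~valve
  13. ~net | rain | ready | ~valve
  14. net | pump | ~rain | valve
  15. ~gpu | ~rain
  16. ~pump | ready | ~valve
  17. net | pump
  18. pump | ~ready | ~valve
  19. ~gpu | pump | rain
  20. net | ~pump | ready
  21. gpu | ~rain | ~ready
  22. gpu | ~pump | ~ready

Case pump = True:
  (~pump | ready) forces ready = True.
  (~pump | ~ready | ~valve) forces valve = False.
  Clause (~pump | ~ready | valve) is falsified — contradiction.
Case pump = False:
  (~net | pump) forces net = False.
  Clause (net | pump) is falsified — contradiction.
Both cases fail, so the formula is unsatisfiable.

Unsatisfiable — no assignment works.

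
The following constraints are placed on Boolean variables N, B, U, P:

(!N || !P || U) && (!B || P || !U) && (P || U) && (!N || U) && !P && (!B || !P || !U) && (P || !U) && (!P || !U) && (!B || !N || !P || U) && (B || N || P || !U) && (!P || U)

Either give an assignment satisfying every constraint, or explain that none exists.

Case P = True:
  Clause (!P) is falsified — contradiction.
Case P = False:
  (P || U) forces U = True.
  Clause (P || !U) is falsified — contradiction.
Both cases fail, so the formula is unsatisfiable.

The formula is unsatisfiable.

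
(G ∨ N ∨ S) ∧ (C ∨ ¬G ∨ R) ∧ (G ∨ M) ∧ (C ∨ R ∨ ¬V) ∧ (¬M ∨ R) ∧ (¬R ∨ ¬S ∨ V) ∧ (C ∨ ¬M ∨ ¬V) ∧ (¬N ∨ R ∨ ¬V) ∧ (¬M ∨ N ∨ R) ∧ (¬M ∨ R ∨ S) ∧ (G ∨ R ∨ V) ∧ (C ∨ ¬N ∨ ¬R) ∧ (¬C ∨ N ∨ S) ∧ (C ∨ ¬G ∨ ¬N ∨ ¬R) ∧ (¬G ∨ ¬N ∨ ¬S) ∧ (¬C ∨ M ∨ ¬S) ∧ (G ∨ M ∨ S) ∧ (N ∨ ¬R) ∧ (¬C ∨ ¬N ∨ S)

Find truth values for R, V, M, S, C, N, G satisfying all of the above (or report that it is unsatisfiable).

R = True; V = True; M = True; S = True; C = True; N = True; G = False

Set R = True.
  then (N ∨ ¬R) forces N = True.
  then (C ∨ ¬N ∨ ¬R) forces C = True.
  then (¬C ∨ ¬N ∨ S) forces S = True.
  then (¬R ∨ ¬S ∨ V) forces V = True.
  then (¬G ∨ ¬N ∨ ¬S) forces G = False.
  then (¬C ∨ M ∨ ¬S) forces M = True.
All clauses satisfied.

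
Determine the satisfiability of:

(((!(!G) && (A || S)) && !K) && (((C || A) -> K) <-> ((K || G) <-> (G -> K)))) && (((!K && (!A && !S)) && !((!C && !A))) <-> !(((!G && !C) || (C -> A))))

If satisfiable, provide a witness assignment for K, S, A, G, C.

K = False; S = True; A = True; G = True; C = True

  ((!(!G) && (A || S)) && !K) && (((C || A) -> K) <-> ((K || G) <-> (G -> K))) = True
    (!(!G) && (A || S)) && !K = True
      !(!G) && (A || S) = True
        !(!G) = True
          !G = False
        A || S = True
      !K = True
    ((C || A) -> K) <-> ((K || G) <-> (G -> K)) = True
      (C || A) -> K = False
        C || A = True
      (K || G) <-> (G -> K) = False
        K || G = True
        G -> K = False
  ((!K && (!A && !S)) && !((!C && !A))) <-> !(((!G && !C) || (C -> A))) = True
    (!K && (!A && !S)) && !((!C && !A)) = False
      !K && (!A && !S) = False
        !K = True
        !A && !S = False
          !A = False
          !S = False
      !((!C && !A)) = True
        !C && !A = False
          !C = False
          !A = False
    !(((!G && !C) || (C -> A))) = False
      (!G && !C) || (C -> A) = True
        !G && !C = False
          !G = False
          !C = False
        C -> A = True
Both conjuncts True, so the formula holds.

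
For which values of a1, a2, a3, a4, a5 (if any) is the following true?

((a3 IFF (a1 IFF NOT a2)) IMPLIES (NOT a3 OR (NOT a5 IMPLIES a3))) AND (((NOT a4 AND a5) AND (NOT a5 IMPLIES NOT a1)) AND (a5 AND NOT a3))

a1 = False, a2 = True, a3 = False, a4 = False, a5 = True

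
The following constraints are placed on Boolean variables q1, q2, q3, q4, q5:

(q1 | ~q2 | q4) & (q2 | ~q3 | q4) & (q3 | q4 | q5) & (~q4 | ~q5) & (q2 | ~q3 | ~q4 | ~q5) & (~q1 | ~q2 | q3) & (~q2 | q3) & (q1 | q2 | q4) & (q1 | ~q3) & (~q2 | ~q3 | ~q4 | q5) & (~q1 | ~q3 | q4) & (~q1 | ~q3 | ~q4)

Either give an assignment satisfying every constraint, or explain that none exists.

Set q1 = True.
Try q2 = True:
  (~q1 | ~q2 | q3) forces q3 = True.
  (~q1 | ~q3 | q4) forces q4 = True.
  clause (~q1 | ~q3 | ~q4) is falsified — backtrack.
So q2 = False.
Set q3 = False.
Set q4 = False.
  then (q3 | q4 | q5) forces q5 = True.
All clauses satisfied.

q1 = True; q2 = False; q3 = False; q4 = False; q5 = True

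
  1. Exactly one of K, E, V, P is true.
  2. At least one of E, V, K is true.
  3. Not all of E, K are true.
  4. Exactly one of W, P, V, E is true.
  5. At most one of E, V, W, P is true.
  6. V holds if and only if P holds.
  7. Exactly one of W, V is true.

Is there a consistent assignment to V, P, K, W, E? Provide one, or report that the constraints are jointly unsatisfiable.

V: False, P: False, K: True, W: True, E: False

  (1) {K, E, V, P}: 1 true — exactly one ✓
  (2) {E, V, K}: 1 true — at least one ✓
  (3) {E, K}: 1/2 true — not all ✓
  (4) {W, P, V, E}: 1 true — exactly one ✓
  (5) {E, V, W, P}: 1 true — at most one ✓
  (6) V=F, P=F — same ✓
  (7) {W, V}: 1 true — exactly one ✓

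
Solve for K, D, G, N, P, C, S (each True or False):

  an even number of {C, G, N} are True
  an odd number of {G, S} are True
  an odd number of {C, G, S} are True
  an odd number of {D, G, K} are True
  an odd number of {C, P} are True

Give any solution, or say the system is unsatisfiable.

K = False, D = False, G = True, N = True, P = True, C = False, S = False

{C, G, N}: 2 true → even ✓
{G, S}: 1 true → odd ✓
{C, G, S}: 1 true → odd ✓
{D, G, K}: 1 true → odd ✓
{C, P}: 1 true → odd ✓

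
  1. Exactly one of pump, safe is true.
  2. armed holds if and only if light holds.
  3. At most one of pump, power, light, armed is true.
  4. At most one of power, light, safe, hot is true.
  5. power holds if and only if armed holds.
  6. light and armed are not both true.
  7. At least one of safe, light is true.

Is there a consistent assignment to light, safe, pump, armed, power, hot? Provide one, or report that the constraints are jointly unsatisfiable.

light: False, safe: True, pump: False, armed: False, power: False, hot: False

  (1) {pump, safe}: 1 true — exactly one ✓
  (2) armed=F, light=F — same ✓
  (3) {pump, power, light, armed}: 0 true — at most one ✓
  (4) {power, light, safe, hot}: 1 true — at most one ✓
  (5) power=F, armed=F — same ✓
  (6) light=F, armed=F — not both ✓
  (7) {safe, light}: 1 true — at least one ✓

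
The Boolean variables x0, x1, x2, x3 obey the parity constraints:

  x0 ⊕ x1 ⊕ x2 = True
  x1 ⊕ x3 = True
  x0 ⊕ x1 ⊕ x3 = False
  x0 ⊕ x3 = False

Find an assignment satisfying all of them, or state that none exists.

x0 = True, x1 = False, x2 = False, x3 = True

x0 ⊕ x1 ⊕ x2 = T ⊕ F ⊕ F = True ✓
x1 ⊕ x3 = F ⊕ T = True ✓
x0 ⊕ x1 ⊕ x3 = T ⊕ F ⊕ T = False ✓
x0 ⊕ x3 = T ⊕ T = False ✓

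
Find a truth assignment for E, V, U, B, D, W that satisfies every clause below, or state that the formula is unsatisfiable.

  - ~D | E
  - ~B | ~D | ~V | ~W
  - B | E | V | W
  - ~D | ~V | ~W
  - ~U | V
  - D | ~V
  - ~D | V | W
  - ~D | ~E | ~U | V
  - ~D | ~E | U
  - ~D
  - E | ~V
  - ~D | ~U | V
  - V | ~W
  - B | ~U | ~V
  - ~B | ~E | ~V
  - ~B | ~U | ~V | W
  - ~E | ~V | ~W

Unit clause (~D) forces D = False.
In (D | ~V) only ~V is left, so V = False.
In (V | ~W) only ~W is left, so W = False.
In (~U | V) only ~U is left, so U = False.
Set E = True.
Set B = True.
All clauses satisfied.

E = True; V = False; U = False; B = True; D = False; W = False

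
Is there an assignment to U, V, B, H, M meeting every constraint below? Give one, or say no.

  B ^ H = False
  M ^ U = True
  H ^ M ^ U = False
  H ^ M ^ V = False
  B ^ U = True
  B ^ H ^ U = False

U = False; V = False; B = True; H = True; M = True

B ^ H = T ^ T = False ✓
M ^ U = T ^ F = True ✓
H ^ M ^ U = T ^ T ^ F = False ✓
H ^ M ^ V = T ^ T ^ F = False ✓
B ^ U = T ^ F = True ✓
B ^ H ^ U = T ^ T ^ F = False ✓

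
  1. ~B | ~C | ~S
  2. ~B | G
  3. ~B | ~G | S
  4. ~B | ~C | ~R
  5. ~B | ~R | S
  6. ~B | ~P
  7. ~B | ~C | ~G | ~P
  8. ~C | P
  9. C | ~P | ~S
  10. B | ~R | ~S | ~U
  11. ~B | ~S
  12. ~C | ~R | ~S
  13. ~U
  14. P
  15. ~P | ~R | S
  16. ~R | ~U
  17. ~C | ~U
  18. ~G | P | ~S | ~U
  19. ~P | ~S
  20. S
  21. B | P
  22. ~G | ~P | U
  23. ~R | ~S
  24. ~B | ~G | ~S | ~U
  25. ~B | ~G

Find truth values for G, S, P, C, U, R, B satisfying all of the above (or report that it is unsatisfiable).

Unsatisfiable — no assignment works.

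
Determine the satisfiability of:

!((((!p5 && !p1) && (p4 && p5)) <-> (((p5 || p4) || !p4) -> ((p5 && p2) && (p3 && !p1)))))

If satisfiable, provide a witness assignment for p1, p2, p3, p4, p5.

p1=F, p2=T, p3=T, p4=F, p5=T

  !((((!p5 && !p1) && (p4 && p5)) <-> (((p5 || p4) || !p4) -> ((p5 && p2) && (p3 && !p1))))) = True
    ((!p5 && !p1) && (p4 && p5)) <-> (((p5 || p4) || !p4) -> ((p5 && p2) && (p3 && !p1))) = False
      (!p5 && !p1) && (p4 && p5) = False
        !p5 && !p1 = False
          !p5 = False
          !p1 = True
        p4 && p5 = False
      ((p5 || p4) || !p4) -> ((p5 && p2) && (p3 && !p1)) = True
        (p5 || p4) || !p4 = True
          p5 || p4 = True
          !p4 = True
        (p5 && p2) && (p3 && !p1) = True
          p5 && p2 = True
          p3 && !p1 = True
            !p1 = True
The formula evaluates to True.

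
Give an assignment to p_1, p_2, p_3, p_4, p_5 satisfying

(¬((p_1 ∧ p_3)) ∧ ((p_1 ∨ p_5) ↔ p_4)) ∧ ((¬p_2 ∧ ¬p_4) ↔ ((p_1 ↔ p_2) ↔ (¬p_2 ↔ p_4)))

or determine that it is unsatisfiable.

p_1=T; p_2=F; p_3=F; p_4=T; p_5=T

  ¬((p_1 ∧ p_3)) ∧ ((p_1 ∨ p_5) ↔ p_4) = True
    ¬((p_1 ∧ p_3)) = True
      p_1 ∧ p_3 = False
    (p_1 ∨ p_5) ↔ p_4 = True
      p_1 ∨ p_5 = True
  (¬p_2 ∧ ¬p_4) ↔ ((p_1 ↔ p_2) ↔ (¬p_2 ↔ p_4)) = True
    ¬p_2 ∧ ¬p_4 = False
      ¬p_2 = True
      ¬p_4 = False
    (p_1 ↔ p_2) ↔ (¬p_2 ↔ p_4) = False
      p_1 ↔ p_2 = False
      ¬p_2 ↔ p_4 = True
        ¬p_2 = True
Both conjuncts True, so the formula holds.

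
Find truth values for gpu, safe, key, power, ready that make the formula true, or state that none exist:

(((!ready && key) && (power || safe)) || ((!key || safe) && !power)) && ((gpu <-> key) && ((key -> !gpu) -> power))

gpu = True, safe = True, key = True, power = False, ready = True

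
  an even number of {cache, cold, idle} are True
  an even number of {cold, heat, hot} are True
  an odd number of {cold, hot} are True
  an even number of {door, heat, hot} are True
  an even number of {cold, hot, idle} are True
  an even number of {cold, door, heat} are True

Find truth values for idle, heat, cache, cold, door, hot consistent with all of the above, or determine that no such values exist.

Adding constraints 3, 4, 6 mod 2: every variable appears an even number of times on the left, so the left side is 0.
But the right sides sum to 1 (mod 2). 0 ≠ 1 — the system is inconsistent.

Unsatisfiable — no assignment works.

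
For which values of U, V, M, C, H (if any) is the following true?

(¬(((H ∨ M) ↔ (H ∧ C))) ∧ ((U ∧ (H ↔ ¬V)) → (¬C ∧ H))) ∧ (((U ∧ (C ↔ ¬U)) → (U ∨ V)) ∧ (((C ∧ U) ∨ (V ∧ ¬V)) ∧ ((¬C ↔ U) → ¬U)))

U=T, V=F, M=T, C=T, H=F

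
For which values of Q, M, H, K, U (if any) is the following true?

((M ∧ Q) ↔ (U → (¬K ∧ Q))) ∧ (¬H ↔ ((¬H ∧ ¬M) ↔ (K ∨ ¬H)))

Q: False, M: False, H: False, K: True, U: True

  (M ∧ Q) ↔ (U → (¬K ∧ Q)) = True
    M ∧ Q = False
    U → (¬K ∧ Q) = False
      ¬K ∧ Q = False
        ¬K = False
  ¬H ↔ ((¬H ∧ ¬M) ↔ (K ∨ ¬H)) = True
    ¬H = True
    (¬H ∧ ¬M) ↔ (K ∨ ¬H) = True
      ¬H ∧ ¬M = True
        ¬H = True
        ¬M = True
      K ∨ ¬H = True
        ¬H = True
Both conjuncts True, so the formula holds.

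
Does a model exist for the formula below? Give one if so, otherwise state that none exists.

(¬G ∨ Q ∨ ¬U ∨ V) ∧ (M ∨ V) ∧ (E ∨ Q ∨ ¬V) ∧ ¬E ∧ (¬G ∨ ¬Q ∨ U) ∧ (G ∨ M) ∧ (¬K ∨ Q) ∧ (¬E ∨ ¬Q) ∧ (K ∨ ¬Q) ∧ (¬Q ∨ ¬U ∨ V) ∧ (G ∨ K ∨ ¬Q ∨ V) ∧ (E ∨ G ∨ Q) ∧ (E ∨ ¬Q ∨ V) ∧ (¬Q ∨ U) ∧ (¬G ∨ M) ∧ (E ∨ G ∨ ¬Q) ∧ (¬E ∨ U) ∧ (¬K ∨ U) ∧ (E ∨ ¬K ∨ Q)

U: True, V: True, E: False, Q: True, G: True, K: True, M: True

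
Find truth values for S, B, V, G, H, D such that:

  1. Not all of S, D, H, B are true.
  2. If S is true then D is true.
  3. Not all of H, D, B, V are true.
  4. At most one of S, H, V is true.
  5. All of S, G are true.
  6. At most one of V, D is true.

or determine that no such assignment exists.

S: True, B: False, V: False, G: True, H: False, D: True

  (1) {S, D, H, B}: 2/4 true — not all ✓
  (2) S=T ⇒ D: T ✓
  (3) {H, D, B, V}: 1/4 true — not all ✓
  (4) {S, H, V}: 1 true — at most one ✓
  (5) {S, G}: all 2 true ✓
  (6) {V, D}: 1 true — at most one ✓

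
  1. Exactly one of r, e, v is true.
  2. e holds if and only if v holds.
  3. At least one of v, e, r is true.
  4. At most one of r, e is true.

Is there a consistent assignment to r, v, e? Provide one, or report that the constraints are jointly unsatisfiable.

r = True, v = False, e = False

  (1) {r, e, v}: 1 true — exactly one ✓
  (2) e=F, v=F — same ✓
  (3) {v, e, r}: 1 true — at least one ✓
  (4) {r, e}: 1 true — at most one ✓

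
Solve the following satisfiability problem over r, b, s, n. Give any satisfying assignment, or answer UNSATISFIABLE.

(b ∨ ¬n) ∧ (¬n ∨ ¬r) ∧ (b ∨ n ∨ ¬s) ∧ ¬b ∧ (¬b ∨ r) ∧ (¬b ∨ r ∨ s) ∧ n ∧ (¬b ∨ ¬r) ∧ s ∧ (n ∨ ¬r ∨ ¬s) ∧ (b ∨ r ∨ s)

Case b = True:
  Clause (¬b) is falsified — contradiction.
Case b = False:
  (b ∨ ¬n) forces n = False.
  Clause (n) is falsified — contradiction.
Both cases fail, so the formula is unsatisfiable.

The formula is unsatisfiable.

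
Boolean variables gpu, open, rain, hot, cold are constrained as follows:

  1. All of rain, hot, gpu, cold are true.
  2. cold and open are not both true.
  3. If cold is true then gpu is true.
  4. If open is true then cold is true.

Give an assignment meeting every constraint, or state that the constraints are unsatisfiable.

gpu = True, open = False, rain = True, hot = True, cold = True

  (1) {rain, hot, gpu, cold}: all 4 true ✓
  (2) cold=T, open=F — not both ✓
  (3) cold=T ⇒ gpu: T ✓
  (4) open=F ⇒ cold: vacuous ✓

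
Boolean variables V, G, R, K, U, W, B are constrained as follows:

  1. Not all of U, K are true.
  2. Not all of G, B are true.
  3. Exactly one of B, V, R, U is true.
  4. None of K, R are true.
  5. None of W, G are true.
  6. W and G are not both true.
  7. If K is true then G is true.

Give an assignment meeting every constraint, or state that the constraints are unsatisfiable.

V: False, G: False, R: False, K: False, U: False, W: False, B: True

  (1) {U, K}: 0/2 true — not all ✓
  (2) {G, B}: 1/2 true — not all ✓
  (3) {B, V, R, U}: 1 true — exactly one ✓
  (4) {K, R}: 0 true — none ✓
  (5) {W, G}: 0 true — none ✓
  (6) W=F, G=F — not both ✓
  (7) K=F ⇒ G: vacuous ✓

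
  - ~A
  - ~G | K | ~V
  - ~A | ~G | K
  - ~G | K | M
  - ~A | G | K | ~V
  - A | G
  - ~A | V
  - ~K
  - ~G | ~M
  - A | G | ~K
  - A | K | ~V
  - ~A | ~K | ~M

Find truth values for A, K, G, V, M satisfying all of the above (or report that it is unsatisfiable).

UNSATISFIABLE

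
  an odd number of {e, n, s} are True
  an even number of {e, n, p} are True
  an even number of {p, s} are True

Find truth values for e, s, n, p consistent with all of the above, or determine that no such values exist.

Adding constraints 1, 2, 3 mod 2: every variable appears an even number of times on the left, so the left side is 0.
But the right sides sum to 1 (mod 2). 0 ≠ 1 — the system is inconsistent.

Unsatisfiable — no assignment works.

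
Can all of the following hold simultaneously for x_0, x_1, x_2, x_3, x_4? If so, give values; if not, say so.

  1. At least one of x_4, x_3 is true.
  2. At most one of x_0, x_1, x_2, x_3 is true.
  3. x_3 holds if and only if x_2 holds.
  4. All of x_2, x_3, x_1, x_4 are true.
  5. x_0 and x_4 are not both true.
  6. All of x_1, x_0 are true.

No satisfying assignment exists.

Case x_0 = True:
  (2) with x_0=T forces x_1 = False.
  Constraint (4) is violated (x_1=F) — contradiction.
Case x_0 = False:
  Constraint (6) is violated (x_0=F) — contradiction.
Both cases fail — unsatisfiable.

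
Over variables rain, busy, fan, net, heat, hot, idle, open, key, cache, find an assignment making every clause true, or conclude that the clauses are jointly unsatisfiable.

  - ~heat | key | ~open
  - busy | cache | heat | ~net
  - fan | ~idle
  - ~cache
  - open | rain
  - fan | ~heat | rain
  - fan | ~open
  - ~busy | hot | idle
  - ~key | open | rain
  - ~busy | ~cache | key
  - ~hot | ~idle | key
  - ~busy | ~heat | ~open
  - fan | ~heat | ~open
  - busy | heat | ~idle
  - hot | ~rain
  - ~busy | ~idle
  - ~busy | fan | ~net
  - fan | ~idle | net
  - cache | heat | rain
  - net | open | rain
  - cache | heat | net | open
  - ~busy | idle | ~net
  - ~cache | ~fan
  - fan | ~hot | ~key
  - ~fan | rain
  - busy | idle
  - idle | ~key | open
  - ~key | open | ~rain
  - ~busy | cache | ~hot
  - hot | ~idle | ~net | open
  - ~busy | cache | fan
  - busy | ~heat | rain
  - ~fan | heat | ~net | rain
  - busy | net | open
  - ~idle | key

Unit clause (~cache) forces cache = False.
Try rain = False:
  (open | rain) forces open = True.
  (fan | ~open) forces fan = True.
  clause (~fan | rain) is falsified — backtrack.
So rain = True.
  then (hot | ~rain) forces hot = True.
  then (~busy | cache | ~hot) forces busy = False.
  then (busy | idle) forces idle = True.
  then (~idle | key) forces key = True.
  then (fan | ~idle) forces fan = True.
  then (busy | heat | ~idle) forces heat = True.
  then (~key | open | ~rain) forces open = True.
Set net = False.
All clauses satisfied.

rain=T, busy=F, fan=T, net=F, heat=T, hot=T, idle=T, open=T, key=T, cache=F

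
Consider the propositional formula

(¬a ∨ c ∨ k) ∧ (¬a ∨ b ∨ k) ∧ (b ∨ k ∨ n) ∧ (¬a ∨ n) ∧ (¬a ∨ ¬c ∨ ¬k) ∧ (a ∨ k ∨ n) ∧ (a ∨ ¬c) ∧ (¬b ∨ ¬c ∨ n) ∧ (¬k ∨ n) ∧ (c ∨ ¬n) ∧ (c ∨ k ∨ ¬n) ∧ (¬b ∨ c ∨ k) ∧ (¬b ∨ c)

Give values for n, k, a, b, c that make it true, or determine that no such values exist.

Set n = True.
  then (c ∨ ¬n) forces c = True.
  then (a ∨ ¬c) forces a = True.
  then (¬a ∨ ¬c ∨ ¬k) forces k = False.
  then (¬a ∨ b ∨ k) forces b = True.
All clauses satisfied.

n=T; k=F; a=T; b=T; c=T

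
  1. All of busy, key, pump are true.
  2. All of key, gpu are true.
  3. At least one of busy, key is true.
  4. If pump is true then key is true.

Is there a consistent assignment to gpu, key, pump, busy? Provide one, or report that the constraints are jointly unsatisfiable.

gpu: True, key: True, pump: True, busy: True

  (1) {busy, key, pump}: all 3 true ✓
  (2) {key, gpu}: all 2 true ✓
  (3) {busy, key}: 2 true — at least one ✓
  (4) pump=T ⇒ key: T ✓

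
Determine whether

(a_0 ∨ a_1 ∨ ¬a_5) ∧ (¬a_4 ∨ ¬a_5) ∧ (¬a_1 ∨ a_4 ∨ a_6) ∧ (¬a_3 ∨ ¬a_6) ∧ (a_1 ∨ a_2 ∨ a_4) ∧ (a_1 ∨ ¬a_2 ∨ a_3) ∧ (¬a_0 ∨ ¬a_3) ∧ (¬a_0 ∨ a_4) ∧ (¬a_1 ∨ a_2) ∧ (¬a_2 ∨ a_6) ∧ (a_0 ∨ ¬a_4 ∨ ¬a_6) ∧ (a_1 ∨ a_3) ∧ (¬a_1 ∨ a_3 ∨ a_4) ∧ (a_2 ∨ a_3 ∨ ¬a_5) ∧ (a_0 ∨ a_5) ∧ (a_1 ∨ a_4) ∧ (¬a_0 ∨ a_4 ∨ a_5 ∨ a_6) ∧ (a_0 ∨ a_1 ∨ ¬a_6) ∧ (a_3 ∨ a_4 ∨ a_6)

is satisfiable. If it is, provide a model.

Set a_0 = True.
  then (¬a_0 ∨ ¬a_3) forces a_3 = False.
  then (¬a_0 ∨ a_4) forces a_4 = True.
  then (a_1 ∨ a_3) forces a_1 = True.
  then (¬a_4 ∨ ¬a_5) forces a_5 = False.
  then (¬a_1 ∨ a_2) forces a_2 = True.
  then (¬a_2 ∨ a_6) forces a_6 = True.
All clauses satisfied.

a_0 = True, a_1 = True, a_2 = True, a_3 = False, a_4 = True, a_5 = False, a_6 = True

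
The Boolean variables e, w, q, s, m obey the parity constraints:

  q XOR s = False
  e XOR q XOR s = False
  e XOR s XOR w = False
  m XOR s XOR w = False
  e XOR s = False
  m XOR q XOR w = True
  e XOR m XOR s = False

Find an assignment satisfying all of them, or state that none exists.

Adding constraints 1, 4, 6 mod 2: every variable appears an even number of times on the left, so the left side is 0.
But the right sides sum to 1 (mod 2). 0 ≠ 1 — the system is inconsistent.

Unsatisfiable — no assignment works.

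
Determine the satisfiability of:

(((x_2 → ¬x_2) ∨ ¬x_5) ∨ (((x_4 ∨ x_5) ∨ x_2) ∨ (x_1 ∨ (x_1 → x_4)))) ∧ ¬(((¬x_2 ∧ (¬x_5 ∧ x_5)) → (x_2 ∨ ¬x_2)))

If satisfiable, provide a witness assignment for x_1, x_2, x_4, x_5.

Unsatisfiable — no assignment works.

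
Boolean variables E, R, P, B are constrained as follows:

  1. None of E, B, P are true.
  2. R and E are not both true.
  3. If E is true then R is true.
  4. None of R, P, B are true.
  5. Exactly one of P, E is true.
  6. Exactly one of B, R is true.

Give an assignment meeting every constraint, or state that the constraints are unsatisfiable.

Unsatisfiable

Case P = True:
  Constraint (1) is violated (P=T) — contradiction.
Case P = False:
  (1) forces E = False.
  Constraint (5) is violated (P=F, E=F) — contradiction.
Both cases fail — unsatisfiable.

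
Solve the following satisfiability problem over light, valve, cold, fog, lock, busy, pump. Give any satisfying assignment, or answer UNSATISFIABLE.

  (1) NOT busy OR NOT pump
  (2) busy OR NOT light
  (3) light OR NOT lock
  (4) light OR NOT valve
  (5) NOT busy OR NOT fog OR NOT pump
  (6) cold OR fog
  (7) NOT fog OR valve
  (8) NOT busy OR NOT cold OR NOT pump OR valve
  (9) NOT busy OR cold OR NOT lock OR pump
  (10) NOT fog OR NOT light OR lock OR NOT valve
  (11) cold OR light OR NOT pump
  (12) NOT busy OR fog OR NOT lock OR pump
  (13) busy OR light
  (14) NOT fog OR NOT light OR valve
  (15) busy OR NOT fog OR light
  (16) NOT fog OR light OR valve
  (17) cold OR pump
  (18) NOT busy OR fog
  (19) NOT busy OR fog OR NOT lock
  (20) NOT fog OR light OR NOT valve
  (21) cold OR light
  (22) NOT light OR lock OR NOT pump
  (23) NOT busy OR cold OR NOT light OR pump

Set light = True.
  then (busy OR NOT light) forces busy = True.
  then (NOT busy OR fog) forces fog = True.
  then (NOT busy OR NOT pump) forces pump = False.
  then (NOT fog OR valve) forces valve = True.
  then (NOT fog OR NOT light OR lock OR NOT valve) forces lock = True.
  then (cold OR pump) forces cold = True.
All clauses satisfied.

light = True, valve = True, cold = True, fog = True, lock = True, busy = True, pump = False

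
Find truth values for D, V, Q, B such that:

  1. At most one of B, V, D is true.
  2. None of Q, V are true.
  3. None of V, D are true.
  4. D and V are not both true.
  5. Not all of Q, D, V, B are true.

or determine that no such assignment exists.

D: False; V: False; Q: False; B: True

  (1) {B, V, D}: 1 true — at most one ✓
  (2) {Q, V}: 0 true — none ✓
  (3) {V, D}: 0 true — none ✓
  (4) D=F, V=F — not both ✓
  (5) {Q, D, V, B}: 1/4 true — not all ✓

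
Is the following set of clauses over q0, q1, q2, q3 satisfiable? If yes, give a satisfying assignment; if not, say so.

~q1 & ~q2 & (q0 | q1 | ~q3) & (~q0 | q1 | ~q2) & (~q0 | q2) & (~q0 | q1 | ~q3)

Unit clause (~q1) forces q1 = False.
Unit clause (~q2) forces q2 = False.
In (~q0 | q2) only ~q0 is left, so q0 = False.
In (q0 | q1 | ~q3) only ~q3 is left, so q3 = False.
Check each clause:
  (~q1): ~q1 holds.
  (~q2): ~q2 holds.
  (q0 | q1 | ~q3): ~q3 holds.
  (~q0 | q1 | ~q2): ~q0 holds.
  (~q0 | q2): ~q0 holds.
  (~q0 | q1 | ~q3): ~q0 holds.
All clauses satisfied.

q0 = False, q1 = False, q2 = False, q3 = False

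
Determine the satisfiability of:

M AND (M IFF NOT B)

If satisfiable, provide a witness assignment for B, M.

B: False; M: True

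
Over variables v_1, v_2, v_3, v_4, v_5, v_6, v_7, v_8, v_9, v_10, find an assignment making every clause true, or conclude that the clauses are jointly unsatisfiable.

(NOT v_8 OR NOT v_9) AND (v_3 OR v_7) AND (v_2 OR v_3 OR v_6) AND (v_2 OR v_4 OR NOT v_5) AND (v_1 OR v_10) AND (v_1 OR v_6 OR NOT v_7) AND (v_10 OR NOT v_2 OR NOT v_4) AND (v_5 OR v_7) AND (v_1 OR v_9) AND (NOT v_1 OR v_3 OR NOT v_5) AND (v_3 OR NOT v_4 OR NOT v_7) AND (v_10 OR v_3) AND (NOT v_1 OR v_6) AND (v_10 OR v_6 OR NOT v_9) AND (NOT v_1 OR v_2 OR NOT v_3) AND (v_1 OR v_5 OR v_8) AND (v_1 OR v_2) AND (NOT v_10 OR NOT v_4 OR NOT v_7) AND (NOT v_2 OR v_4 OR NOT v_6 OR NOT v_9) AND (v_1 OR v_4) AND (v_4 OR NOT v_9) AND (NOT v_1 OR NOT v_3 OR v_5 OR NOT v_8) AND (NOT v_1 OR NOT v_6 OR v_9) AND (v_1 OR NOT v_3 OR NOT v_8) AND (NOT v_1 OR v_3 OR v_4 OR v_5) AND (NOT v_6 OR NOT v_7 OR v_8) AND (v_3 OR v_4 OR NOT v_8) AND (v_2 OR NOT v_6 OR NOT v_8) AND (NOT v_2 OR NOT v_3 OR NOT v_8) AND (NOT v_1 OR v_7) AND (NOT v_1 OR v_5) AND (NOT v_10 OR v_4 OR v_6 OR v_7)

Set v_1 = False.
  then (v_1 OR v_10) forces v_10 = True.
  then (v_1 OR v_9) forces v_9 = True.
  then (v_1 OR v_2) forces v_2 = True.
  then (v_1 OR v_4) forces v_4 = True.
  then (NOT v_8 OR NOT v_9) forces v_8 = False.
  then (v_1 OR v_5 OR v_8) forces v_5 = True.
  then (NOT v_10 OR NOT v_4 OR NOT v_7) forces v_7 = False.
  then (v_3 OR v_7) forces v_3 = True.
Set v_6 = True.
All clauses satisfied.

v_1: False, v_2: True, v_3: True, v_4: True, v_5: True, v_6: True, v_7: False, v_8: False, v_9: True, v_10: True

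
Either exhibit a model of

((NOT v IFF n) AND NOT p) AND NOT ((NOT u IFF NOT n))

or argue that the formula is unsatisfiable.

u: True, p: False, n: False, v: True

  (NOT v IFF n) AND NOT p = True
    NOT v IFF n = True
      NOT v = False
    NOT p = True
  NOT ((NOT u IFF NOT n)) = True
    NOT u IFF NOT n = False
      NOT u = False
      NOT n = True
Both conjuncts True, so the formula holds.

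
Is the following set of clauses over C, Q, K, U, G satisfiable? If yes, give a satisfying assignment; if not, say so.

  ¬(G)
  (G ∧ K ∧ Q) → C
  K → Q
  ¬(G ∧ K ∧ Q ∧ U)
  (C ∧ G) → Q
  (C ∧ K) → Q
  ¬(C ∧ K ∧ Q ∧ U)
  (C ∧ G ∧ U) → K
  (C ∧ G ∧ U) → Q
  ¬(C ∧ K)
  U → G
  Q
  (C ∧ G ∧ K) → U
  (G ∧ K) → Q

Unit clause (¬G) forces G = False.
Unit clause (Q) forces Q = True.
In (G ∨ ¬U) only ¬U is left, so U = False.
Set C = False.
Set K = True.
All clauses satisfied.

C: False; Q: True; K: True; U: False; G: False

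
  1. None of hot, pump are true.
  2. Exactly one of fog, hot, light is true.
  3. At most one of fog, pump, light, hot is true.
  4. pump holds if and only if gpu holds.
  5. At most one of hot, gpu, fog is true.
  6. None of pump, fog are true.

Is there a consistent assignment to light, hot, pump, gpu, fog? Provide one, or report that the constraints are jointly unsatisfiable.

light = True, hot = False, pump = False, gpu = False, fog = False

  (1) {hot, pump}: 0 true — none ✓
  (2) {fog, hot, light}: 1 true — exactly one ✓
  (3) {fog, pump, light, hot}: 1 true — at most one ✓
  (4) pump=F, gpu=F — same ✓
  (5) {hot, gpu, fog}: 0 true — at most one ✓
  (6) {pump, fog}: 0 true — none ✓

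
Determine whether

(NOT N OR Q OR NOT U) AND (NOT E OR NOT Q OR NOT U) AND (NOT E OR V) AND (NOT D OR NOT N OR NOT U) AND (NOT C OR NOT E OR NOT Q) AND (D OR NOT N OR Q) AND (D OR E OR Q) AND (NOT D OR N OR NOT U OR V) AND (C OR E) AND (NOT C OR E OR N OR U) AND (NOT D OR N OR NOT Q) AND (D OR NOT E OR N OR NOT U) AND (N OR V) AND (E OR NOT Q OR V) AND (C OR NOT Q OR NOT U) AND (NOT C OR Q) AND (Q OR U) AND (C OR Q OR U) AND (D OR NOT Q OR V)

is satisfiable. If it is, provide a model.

Q=T, V=T, U=F, N=T, E=T, C=F, D=F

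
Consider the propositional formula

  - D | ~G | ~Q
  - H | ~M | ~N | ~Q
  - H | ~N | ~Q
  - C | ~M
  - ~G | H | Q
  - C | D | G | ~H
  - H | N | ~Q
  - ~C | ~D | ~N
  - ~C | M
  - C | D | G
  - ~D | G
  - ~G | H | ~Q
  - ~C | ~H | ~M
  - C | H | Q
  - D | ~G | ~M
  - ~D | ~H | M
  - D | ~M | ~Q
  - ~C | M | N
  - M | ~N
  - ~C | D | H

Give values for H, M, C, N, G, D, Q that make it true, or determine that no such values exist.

H = True; M = False; C = False; N = False; G = True; D = False; Q = False

Set H = True.
Try M = True:
  (C | ~M) forces C = True.
  clause (~C | ~H | ~M) is falsified — backtrack.
So M = False.
  then (~C | M) forces C = False.
  then (~D | ~H | M) forces D = False.
  then (M | ~N) forces N = False.
  then (C | D | G | ~H) forces G = True.
  then (D | ~G | ~Q) forces Q = False.
All clauses satisfied.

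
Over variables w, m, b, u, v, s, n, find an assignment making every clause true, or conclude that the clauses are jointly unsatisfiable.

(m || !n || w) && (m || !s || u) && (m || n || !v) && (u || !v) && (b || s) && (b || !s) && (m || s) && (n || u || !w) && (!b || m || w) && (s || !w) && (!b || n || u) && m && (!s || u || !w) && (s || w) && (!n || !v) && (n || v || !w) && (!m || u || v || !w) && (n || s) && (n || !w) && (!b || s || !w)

Unit clause (m) forces m = True.
Set w = True.
  then (s || !w) forces s = True.
  then (!s || u || !w) forces u = True.
  then (n || !w) forces n = True.
  then (b || !s) forces b = True.
  then (!n || !v) forces v = False.
All clauses satisfied.

w = True, m = True, b = True, u = True, v = False, s = True, n = True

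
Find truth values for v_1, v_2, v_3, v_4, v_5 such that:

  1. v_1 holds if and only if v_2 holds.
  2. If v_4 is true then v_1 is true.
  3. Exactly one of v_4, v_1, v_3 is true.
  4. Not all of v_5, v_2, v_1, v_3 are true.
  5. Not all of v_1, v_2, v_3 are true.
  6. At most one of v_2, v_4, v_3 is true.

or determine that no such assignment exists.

v_1=F; v_2=F; v_3=T; v_4=F; v_5=T

  (1) v_1=F, v_2=F — same ✓
  (2) v_4=F ⇒ v_1: vacuous ✓
  (3) {v_4, v_1, v_3}: 1 true — exactly one ✓
  (4) {v_5, v_2, v_1, v_3}: 2/4 true — not all ✓
  (5) {v_1, v_2, v_3}: 1/3 true — not all ✓
  (6) {v_2, v_4, v_3}: 1 true — at most one ✓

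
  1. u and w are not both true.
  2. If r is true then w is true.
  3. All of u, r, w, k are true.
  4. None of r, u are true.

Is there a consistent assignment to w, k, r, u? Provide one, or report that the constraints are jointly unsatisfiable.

Unsatisfiable

Case r = True:
  Constraint (4) is violated (r=T) — contradiction.
Case r = False:
  Constraint (3) is violated (r=F) — contradiction.
Both cases fail — unsatisfiable.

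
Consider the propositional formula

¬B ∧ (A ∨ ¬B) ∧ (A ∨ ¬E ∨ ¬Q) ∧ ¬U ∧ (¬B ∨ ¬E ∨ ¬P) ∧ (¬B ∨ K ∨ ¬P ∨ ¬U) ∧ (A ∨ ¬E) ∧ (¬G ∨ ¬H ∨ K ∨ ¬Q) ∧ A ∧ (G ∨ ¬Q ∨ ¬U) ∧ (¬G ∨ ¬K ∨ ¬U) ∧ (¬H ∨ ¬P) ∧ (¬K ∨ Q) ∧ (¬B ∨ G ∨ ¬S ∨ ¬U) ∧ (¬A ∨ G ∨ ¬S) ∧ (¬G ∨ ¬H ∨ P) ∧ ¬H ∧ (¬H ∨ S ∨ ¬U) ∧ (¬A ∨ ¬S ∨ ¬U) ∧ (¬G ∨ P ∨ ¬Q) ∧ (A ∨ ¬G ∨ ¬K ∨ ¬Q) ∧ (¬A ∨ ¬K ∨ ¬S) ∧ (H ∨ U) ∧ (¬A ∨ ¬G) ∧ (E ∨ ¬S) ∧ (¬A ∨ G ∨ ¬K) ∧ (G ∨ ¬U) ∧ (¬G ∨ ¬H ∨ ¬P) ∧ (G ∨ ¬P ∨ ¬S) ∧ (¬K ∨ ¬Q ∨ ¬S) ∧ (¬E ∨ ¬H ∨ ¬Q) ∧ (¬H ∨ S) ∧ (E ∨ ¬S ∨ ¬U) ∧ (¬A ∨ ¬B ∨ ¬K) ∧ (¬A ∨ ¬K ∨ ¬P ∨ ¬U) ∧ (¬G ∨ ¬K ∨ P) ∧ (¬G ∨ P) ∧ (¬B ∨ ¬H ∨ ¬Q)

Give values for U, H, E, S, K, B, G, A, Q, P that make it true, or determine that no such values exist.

Case H = True:
  Clause (¬H) is falsified — contradiction.
Case H = False:
  (¬B) forces B = False.
  (¬U) forces U = False.
  Clause (H ∨ U) is falsified — contradiction.
Both cases fail, so the formula is unsatisfiable.

UNSATISFIABLE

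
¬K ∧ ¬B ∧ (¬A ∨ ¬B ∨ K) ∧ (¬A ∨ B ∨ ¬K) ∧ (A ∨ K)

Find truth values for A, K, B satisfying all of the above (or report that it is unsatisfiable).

A: True; K: False; B: False

Unit clause (¬K) forces K = False.
Unit clause (¬B) forces B = False.
In (A ∨ K) only A is left, so A = True.
Check each clause:
  (¬K): ¬K holds.
  (¬B): ¬B holds.
  (¬A ∨ ¬B ∨ K): ¬B holds.
  (¬A ∨ B ∨ ¬K): ¬K holds.
  (A ∨ K): A holds.
All clauses satisfied.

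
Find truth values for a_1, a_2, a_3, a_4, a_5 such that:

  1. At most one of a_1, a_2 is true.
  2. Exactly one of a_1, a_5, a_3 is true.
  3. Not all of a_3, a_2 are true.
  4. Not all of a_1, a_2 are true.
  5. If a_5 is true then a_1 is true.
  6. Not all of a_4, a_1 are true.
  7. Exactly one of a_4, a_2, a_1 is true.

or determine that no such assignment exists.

a_1 = False, a_2 = False, a_3 = True, a_4 = True, a_5 = False

  (1) {a_1, a_2}: 0 true — at most one ✓
  (2) {a_1, a_5, a_3}: 1 true — exactly one ✓
  (3) {a_3, a_2}: 1/2 true — not all ✓
  (4) {a_1, a_2}: 0/2 true — not all ✓
  (5) a_5=F ⇒ a_1: vacuous ✓
  (6) {a_4, a_1}: 1/2 true — not all ✓
  (7) {a_4, a_2, a_1}: 1 true — exactly one ✓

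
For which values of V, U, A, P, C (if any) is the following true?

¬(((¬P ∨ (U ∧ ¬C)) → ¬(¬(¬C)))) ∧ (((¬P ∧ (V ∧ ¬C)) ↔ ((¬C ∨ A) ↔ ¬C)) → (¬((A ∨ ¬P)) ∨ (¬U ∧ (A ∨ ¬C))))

V = False, U = True, A = False, P = False, C = True

  ¬(((¬P ∨ (U ∧ ¬C)) → ¬(¬(¬C)))) = True
    (¬P ∨ (U ∧ ¬C)) → ¬(¬(¬C)) = False
      ¬P ∨ (U ∧ ¬C) = True
        ¬P = True
        U ∧ ¬C = False
          ¬C = False
      ¬(¬(¬C)) = False
        ¬(¬C) = True
          ¬C = False
  ((¬P ∧ (V ∧ ¬C)) ↔ ((¬C ∨ A) ↔ ¬C)) → (¬((A ∨ ¬P)) ∨ (¬U ∧ (A ∨ ¬C))) = True
    (¬P ∧ (V ∧ ¬C)) ↔ ((¬C ∨ A) ↔ ¬C) = False
      ¬P ∧ (V ∧ ¬C) = False
        ¬P = True
        V ∧ ¬C = False
          ¬C = False
      (¬C ∨ A) ↔ ¬C = True
        ¬C ∨ A = False
          ¬C = False
        ¬C = False
    ¬((A ∨ ¬P)) ∨ (¬U ∧ (A ∨ ¬C)) = False
      ¬((A ∨ ¬P)) = False
        A ∨ ¬P = True
          ¬P = True
      ¬U ∧ (A ∨ ¬C) = False
        ¬U = False
        A ∨ ¬C = False
          ¬C = False
Both conjuncts True, so the formula holds.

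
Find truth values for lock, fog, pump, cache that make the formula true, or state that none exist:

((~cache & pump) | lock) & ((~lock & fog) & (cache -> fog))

lock = False, fog = True, pump = True, cache = False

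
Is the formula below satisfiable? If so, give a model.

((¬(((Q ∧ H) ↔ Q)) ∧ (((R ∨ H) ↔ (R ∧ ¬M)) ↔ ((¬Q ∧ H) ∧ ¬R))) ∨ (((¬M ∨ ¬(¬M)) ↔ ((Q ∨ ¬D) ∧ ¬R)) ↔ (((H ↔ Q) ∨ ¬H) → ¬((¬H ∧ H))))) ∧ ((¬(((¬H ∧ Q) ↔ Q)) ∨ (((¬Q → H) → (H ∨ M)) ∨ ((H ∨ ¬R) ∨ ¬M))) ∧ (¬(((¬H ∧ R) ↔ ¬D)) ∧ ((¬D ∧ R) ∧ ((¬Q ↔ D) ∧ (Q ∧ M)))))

UNSATISFIABLE

Case M = True: the formula simplifies to ((¬(((Q ∧ H) ↔ Q)) ∧ (¬((R ∨ H)) ↔ ((¬Q ∧ H) ∧ ¬R))) ∨ (((Q ∨ ¬D) ∧ ¬R) ↔ (((H ↔ Q) ∨ ¬H) → ¬((¬H ∧ H))))) ∧ (¬(((¬H ∧ R) ↔ ¬D)) ∧ ((¬D ∧ R) ∧ ((¬Q ↔ D) ∧ Q))).
  R = True: simplifies to (¬(((Q ∧ H) ↔ Q)) ∨ ¬((((H ↔ Q) ∨ ¬H) → ¬((¬H ∧ H))))) ∧ (¬((¬H ↔ ¬D)) ∧ (¬D ∧ ((¬Q ↔ D) ∧ Q))).
    Q = True: simplifies to (¬H ∨ ¬(((H ∨ ¬H) → ¬((¬H ∧ H))))) ∧ (¬((¬H ↔ ¬D)) ∧ (¬D ∧ ¬D)).
      H = True: the conjunct ¬H ∨ ¬(((H ∨ ¬H) → ¬((¬H ∧ H)))) becomes ¬True ∨ ¬True = False.
      H = False: simplifies to ¬(¬D) ∧ (¬D ∧ ¬D).
        D = True: the conjunct ¬D is False.
        D = False: the conjunct ¬(¬D) becomes ¬(¬False) = False.
    Q = False: the conjunct Q is False.
  R = False: the conjunct R is False.
Case M = False: the conjunct M is False.
Both cases fail — unsatisfiable.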